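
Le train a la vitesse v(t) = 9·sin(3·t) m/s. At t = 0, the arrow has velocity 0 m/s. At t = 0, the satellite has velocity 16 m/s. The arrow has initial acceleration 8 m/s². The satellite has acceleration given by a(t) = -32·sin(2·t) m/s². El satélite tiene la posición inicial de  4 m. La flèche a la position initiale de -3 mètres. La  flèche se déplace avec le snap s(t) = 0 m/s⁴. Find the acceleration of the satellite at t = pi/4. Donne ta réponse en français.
De l'équation de l'accélération a(t) = -32·sin(2·t), nous substituons t = pi/4 pour obtenir a = -32.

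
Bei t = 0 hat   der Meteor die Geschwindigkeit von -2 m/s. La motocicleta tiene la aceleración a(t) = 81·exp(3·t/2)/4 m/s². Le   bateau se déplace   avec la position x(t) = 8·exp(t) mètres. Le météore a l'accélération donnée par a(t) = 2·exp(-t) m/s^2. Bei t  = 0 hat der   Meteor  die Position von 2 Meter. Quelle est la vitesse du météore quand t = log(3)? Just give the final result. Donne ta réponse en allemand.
Bei t = log(3), v = -2/3.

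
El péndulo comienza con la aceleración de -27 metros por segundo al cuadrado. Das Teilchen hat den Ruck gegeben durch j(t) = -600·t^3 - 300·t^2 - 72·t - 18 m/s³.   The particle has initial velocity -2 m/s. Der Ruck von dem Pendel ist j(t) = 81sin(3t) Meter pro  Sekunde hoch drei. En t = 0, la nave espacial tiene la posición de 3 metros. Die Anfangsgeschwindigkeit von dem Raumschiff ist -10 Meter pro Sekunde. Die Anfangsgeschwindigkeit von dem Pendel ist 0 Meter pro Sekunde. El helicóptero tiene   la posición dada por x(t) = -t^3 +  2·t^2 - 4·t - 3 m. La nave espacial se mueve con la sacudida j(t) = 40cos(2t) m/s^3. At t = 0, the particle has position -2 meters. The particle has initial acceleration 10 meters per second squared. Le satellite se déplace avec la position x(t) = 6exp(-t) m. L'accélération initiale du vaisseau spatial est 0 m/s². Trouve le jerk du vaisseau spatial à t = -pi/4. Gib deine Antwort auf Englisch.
From the given jerk equation j(t) = 40·cos(2·t), we substitute t = -pi/4 to get j = 0.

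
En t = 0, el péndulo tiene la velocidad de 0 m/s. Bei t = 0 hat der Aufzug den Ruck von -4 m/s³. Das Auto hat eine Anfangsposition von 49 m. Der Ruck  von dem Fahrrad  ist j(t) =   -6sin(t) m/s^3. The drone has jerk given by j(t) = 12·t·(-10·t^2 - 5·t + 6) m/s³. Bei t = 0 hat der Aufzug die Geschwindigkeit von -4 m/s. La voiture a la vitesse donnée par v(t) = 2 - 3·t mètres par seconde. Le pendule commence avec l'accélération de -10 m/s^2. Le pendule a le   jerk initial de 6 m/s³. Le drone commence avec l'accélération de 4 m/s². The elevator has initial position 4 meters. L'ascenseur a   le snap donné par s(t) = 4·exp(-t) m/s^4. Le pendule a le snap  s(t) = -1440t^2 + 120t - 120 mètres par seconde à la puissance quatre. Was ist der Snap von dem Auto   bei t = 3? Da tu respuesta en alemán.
Um dies zu lösen, müssen wir 3 Ableitungen unserer Gleichung für die Geschwindigkeit v(t) = 2 - 3·t nehmen. Durch Ableiten von der Geschwindigkeit erhalten wir die Beschleunigung: a(t) = -3. Durch Ableiten von der Beschleunigung erhalten wir den Ruck: j(t) = 0. Durch Ableiten von dem Ruck erhalten wir den Snap: s(t) = 0. Wir haben den Snap s(t) = 0. Durch Einsetzen von t = 3: s(3) = 0.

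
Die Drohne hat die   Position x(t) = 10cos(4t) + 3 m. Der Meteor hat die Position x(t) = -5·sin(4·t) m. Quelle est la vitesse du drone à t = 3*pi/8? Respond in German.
Um dies zu lösen, müssen wir 1 Ableitung unserer Gleichung für die Position x(t) = 10·cos(4·t) + 3 nehmen. Mit d/dt von x(t) finden wir v(t) = -40·sin(4·t). Mit v(t) = -40·sin(4·t) und Einsetzen von t = 3*pi/8, finden wir v = 40.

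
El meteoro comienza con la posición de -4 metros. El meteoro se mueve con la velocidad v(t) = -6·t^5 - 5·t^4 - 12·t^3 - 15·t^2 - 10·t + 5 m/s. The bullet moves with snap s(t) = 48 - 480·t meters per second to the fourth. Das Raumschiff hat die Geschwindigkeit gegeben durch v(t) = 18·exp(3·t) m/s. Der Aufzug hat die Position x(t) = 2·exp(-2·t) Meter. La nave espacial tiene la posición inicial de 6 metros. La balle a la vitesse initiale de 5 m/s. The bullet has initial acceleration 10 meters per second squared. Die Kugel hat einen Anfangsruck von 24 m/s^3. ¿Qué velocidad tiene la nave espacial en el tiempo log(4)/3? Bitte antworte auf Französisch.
En utilisant v(t) = 18·exp(3·t) et en substituant t = log(4)/3, nous trouvons v = 72.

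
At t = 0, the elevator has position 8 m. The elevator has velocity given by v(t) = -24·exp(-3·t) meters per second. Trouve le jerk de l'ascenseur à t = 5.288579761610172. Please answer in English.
To solve this, we need to take 2 derivatives of our velocity equation v(t) = -24·exp(-3·t). The derivative of velocity gives acceleration: a(t) = 72·exp(-3·t). Taking d/dt of a(t), we find j(t) = -216·exp(-3·t). From the given jerk equation j(t) = -216·exp(-3·t), we substitute t = 5.288579761610172 to get j = -0.0000278003797539668.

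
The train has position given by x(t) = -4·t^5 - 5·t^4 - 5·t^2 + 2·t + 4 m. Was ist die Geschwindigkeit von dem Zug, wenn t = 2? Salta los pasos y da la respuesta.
Die Geschwindigkeit bei t = 2 ist v = -498.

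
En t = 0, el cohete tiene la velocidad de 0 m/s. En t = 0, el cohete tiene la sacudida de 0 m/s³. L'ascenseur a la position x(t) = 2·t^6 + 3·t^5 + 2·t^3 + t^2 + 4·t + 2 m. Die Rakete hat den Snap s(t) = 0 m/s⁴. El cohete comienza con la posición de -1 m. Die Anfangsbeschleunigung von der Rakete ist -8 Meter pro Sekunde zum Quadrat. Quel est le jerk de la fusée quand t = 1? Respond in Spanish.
Necesitamos integrar nuestra ecuación del snap s(t) = 0 1 vez. La antiderivada del snap es la sacudida. Usando j(0) = 0, obtenemos j(t) = 0. De la ecuación de la sacudida j(t) = 0, sustituimos t = 1 para obtener j = 0.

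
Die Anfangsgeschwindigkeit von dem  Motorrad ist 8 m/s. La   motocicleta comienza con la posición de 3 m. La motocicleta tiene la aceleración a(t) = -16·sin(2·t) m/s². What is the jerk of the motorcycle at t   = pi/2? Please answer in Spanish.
Debemos derivar nuestra ecuación de la aceleración a(t) = -16·sin(2·t) 1 vez. Derivando la aceleración, obtenemos la sacudida: j(t) = -32·cos(2·t). Usando j(t) = -32·cos(2·t) y sustituyendo t = pi/2, encontramos j = 32.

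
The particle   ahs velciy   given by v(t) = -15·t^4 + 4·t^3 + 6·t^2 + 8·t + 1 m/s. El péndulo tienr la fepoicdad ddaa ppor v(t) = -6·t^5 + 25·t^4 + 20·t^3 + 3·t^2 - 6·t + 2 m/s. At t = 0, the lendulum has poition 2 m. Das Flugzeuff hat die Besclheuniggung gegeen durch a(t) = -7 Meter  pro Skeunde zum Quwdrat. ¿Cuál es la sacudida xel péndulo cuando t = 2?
Para resolver esto, necesitamos tomar 2 derivadas de nuestra ecuación de la velocidad v(t) = -6·t^5 + 25·t^4 + 20·t^3 + 3·t^2 - 6·t + 2. La derivada de la velocidad da la aceleración: a(t) = -30·t^4 + 100·t^3 + 60·t^2 + 6·t - 6. La derivada de la aceleración da la sacudida: j(t) = -120·t^3 + 300·t^2 + 120·t + 6. De la ecuación de la sacudida j(t) = -120·t^3 + 300·t^2 + 120·t + 6, sustituimos t = 2 para obtener j = 486.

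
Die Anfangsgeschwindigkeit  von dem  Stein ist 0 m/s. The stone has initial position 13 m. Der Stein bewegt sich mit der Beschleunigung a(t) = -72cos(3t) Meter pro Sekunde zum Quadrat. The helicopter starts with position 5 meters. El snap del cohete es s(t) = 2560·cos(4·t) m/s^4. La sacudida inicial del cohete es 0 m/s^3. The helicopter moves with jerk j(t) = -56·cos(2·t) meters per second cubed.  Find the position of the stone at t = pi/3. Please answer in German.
Wir müssen die Stammfunktion unserer Gleichung für die Beschleunigung a(t) = -72·cos(3·t) 2-mal finden. Mit ∫a(t)dt und Anwendung von v(0) = 0, finden wir v(t) = -24·sin(3·t). Die Stammfunktion von der Geschwindigkeit, mit x(0) = 13, ergibt die Position: x(t) = 8·cos(3·t) + 5. Aus der Gleichung für die Position x(t) = 8·cos(3·t) + 5, setzen wir t = pi/3 ein und erhalten x = -3.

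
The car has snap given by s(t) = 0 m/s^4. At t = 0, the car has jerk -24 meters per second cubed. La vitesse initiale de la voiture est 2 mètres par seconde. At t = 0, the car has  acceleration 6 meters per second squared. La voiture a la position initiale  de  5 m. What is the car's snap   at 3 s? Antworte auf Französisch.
Nous avons le snap s(t) = 0. En substituant t = 3: s(3) = 0.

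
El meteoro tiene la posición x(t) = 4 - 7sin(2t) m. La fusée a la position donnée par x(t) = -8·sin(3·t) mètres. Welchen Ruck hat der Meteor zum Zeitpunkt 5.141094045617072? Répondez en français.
Nous devons dériver notre équation de la position x(t) = 4 - 7·sin(2·t) 3 fois. La dérivée de la position donne la vitesse: v(t) = -14·cos(2·t). En dérivant la vitesse, nous obtenons l'accélération: a(t) = 28·sin(2·t). En dérivant l'accélération, nous obtenons le jerk: j(t) = 56·cos(2·t). De l'équation du jerk j(t) = 56·cos(2·t), nous substituons t = 5.141094045617072 pour obtenir j = -36.6462875099924.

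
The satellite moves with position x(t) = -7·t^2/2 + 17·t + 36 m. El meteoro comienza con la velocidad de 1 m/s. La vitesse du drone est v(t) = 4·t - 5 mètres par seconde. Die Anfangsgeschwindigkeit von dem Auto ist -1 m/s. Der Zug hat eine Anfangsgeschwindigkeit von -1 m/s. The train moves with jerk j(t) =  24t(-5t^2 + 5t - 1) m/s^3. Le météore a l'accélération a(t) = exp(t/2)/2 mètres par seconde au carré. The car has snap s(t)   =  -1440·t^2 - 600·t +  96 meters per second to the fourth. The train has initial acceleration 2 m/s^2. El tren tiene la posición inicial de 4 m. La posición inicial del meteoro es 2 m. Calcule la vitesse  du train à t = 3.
Pour résoudre ceci, nous devons prendre 2 primitives de notre équation du jerk j(t) = 24·t·(-5·t^2 + 5·t - 1). La primitive du jerk, avec a(0) = 2, donne l'accélération: a(t) = -30·t^4 + 40·t^3 - 12·t^2 + 2. En intégrant l'accélération et en utilisant la condition initiale v(0) = -1, nous obtenons v(t) = -6·t^5 + 10·t^4 - 4·t^3 + 2·t - 1. En utilisant v(t) = -6·t^5 + 10·t^4 - 4·t^3 + 2·t - 1 et en substituant t = 3, nous trouvons v = -751.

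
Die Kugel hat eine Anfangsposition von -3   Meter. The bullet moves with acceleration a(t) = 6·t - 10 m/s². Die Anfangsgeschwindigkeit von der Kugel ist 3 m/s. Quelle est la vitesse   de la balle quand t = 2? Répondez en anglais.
To find the answer, we compute 1 integral of a(t) = 6·t - 10. The antiderivative of acceleration, with v(0) = 3, gives velocity: v(t) = 3·t^2 - 10·t + 3. From the given velocity equation v(t) = 3·t^2 - 10·t + 3, we substitute t = 2 to get v = -5.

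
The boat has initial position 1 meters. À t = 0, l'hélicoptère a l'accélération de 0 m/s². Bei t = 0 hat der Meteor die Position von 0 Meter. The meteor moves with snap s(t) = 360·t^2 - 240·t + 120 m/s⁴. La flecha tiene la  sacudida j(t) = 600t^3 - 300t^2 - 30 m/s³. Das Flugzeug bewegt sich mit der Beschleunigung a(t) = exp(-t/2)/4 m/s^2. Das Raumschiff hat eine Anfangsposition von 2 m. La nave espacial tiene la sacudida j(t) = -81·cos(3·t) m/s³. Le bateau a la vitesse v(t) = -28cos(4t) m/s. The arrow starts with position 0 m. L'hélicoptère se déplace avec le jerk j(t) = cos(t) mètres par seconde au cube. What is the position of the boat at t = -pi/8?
We need to integrate our velocity equation v(t) = -28·cos(4·t) 1 time. The antiderivative of velocity is position. Using x(0) = 1, we get x(t) = 1 - 7·sin(4·t). We have position x(t) = 1 - 7·sin(4·t). Substituting t = -pi/8: x(-pi/8) = 8.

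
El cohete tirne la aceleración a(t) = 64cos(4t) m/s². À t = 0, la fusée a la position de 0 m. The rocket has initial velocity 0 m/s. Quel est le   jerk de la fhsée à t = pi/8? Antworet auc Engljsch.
We must differentiate our acceleration equation a(t) = 64·cos(4·t) 1 time. The derivative of acceleration gives jerk: j(t) = -256·sin(4·t). We have jerk j(t) = -256·sin(4·t). Substituting t = pi/8: j(pi/8) = -256.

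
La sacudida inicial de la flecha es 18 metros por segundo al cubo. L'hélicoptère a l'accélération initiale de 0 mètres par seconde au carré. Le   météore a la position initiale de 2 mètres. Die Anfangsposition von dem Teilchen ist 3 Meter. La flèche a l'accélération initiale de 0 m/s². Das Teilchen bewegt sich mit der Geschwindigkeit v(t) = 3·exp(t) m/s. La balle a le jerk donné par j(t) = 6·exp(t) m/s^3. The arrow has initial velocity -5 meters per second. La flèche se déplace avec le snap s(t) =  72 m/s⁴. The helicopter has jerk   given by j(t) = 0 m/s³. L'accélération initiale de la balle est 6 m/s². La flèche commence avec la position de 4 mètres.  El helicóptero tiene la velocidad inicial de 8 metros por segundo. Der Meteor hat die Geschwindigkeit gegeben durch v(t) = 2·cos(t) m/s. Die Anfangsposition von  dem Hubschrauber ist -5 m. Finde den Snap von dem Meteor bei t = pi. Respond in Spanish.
Partiendo de la velocidad v(t) = 2·cos(t), tomamos 3 derivadas. Tomando d/dt de v(t), encontramos a(t) = -2·sin(t). Derivando la aceleración, obtenemos la sacudida: j(t) = -2·cos(t). Tomando d/dt de j(t), encontramos s(t) = 2·sin(t). Usando s(t) = 2·sin(t) y sustituyendo t = pi, encontramos s = 0.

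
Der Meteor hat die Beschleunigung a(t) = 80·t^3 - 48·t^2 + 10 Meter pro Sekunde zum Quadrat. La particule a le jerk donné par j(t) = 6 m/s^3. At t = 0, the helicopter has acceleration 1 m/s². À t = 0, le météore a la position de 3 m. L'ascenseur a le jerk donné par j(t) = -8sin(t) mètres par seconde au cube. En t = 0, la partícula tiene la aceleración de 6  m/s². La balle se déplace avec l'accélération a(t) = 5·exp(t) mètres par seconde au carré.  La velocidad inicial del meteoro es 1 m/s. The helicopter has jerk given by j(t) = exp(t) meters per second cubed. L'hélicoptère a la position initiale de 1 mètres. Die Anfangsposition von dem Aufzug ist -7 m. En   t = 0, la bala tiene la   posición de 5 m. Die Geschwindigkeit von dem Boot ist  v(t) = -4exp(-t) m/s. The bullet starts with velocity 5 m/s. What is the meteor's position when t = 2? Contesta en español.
Partiendo de la aceleración a(t) = 80·t^3 - 48·t^2 + 10, tomamos 2 integrales. Tomando ∫a(t)dt y aplicando v(0) = 1, encontramos v(t) = 20·t^4 - 16·t^3 + 10·t + 1. La antiderivada de la velocidad, con x(0) = 3, da la posición: x(t) = 4·t^5 - 4·t^4 + 5·t^2 + t + 3. Tenemos la posición x(t) = 4·t^5 - 4·t^4 + 5·t^2 + t + 3. Sustituyendo t = 2: x(2) = 89.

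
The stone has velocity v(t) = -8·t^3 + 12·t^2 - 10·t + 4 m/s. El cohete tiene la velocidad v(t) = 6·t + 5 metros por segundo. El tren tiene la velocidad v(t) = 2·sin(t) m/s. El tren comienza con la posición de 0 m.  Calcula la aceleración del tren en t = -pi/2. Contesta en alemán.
Ausgehend von der Geschwindigkeit v(t) = 2·sin(t), nehmen wir 1 Ableitung. Durch Ableiten von der Geschwindigkeit erhalten wir die Beschleunigung: a(t) = 2·cos(t). Mit a(t) = 2·cos(t) und Einsetzen von t = -pi/2, finden wir a = 0.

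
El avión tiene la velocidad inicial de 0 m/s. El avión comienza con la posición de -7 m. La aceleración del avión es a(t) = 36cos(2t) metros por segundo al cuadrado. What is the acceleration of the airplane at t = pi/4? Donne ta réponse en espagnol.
De la ecuación de la aceleración a(t) = 36·cos(2·t), sustituimos t = pi/4 para obtener a = 0.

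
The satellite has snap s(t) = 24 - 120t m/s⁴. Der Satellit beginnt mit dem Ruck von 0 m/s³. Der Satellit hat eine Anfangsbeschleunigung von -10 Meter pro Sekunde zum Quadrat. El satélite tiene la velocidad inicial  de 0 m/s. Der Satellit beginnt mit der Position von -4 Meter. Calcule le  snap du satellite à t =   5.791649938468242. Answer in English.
We have snap s(t) = 24 - 120·t. Substituting t = 5.791649938468242: s(5.791649938468242) = -670.997992616189.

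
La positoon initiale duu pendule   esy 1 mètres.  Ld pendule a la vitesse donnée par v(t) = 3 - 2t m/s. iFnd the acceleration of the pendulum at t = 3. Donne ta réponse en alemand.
Ausgehend von der Geschwindigkeit v(t) = 3 - 2·t, nehmen wir 1 Ableitung. Durch Ableiten von der Geschwindigkeit erhalten wir die Beschleunigung: a(t) = -2. Aus der Gleichung für die Beschleunigung a(t) = -2, setzen wir t = 3 ein und erhalten a = -2.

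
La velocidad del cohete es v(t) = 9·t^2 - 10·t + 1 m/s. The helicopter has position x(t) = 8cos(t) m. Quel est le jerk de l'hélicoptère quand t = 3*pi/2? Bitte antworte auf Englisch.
Starting from position x(t) = 8·cos(t), we take 3 derivatives. Differentiating position, we get velocity: v(t) = -8·sin(t). The derivative of velocity gives acceleration: a(t) = -8·cos(t). The derivative of acceleration gives jerk: j(t) = 8·sin(t). Using j(t) = 8·sin(t) and substituting t = 3*pi/2, we find j = -8.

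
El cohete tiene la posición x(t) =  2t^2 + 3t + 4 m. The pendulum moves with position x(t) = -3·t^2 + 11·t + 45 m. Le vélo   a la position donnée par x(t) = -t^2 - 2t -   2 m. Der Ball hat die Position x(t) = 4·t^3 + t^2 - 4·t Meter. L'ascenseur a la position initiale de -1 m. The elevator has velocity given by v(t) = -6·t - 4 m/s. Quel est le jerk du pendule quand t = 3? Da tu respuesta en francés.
Pour résoudre ceci, nous devons prendre 3 dérivées de notre équation de la position x(t) = -3·t^2 + 11·t + 45. En prenant d/dt de x(t), nous trouvons v(t) = 11 - 6·t. En dérivant la vitesse, nous obtenons l'accélération: a(t) = -6. La dérivée de l'accélération donne le jerk: j(t) = 0. Nous avons le jerk j(t) = 0. En substituant t = 3: j(3) = 0.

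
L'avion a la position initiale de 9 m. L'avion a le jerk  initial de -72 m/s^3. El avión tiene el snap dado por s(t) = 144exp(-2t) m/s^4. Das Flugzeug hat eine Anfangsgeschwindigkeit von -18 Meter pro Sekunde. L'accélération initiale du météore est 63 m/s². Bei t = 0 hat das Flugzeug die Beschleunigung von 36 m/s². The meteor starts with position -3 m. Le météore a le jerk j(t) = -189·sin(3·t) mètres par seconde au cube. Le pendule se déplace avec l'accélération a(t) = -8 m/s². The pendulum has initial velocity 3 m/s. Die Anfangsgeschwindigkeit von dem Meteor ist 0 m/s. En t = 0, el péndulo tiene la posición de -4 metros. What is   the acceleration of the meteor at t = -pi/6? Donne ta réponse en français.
Nous devons intégrer notre équation du jerk j(t) = -189·sin(3·t) 1 fois. En intégrant le jerk et en utilisant la condition initiale a(0) = 63, nous obtenons a(t) = 63·cos(3·t). En utilisant a(t) = 63·cos(3·t) et en substituant t = -pi/6, nous trouvons a = 0.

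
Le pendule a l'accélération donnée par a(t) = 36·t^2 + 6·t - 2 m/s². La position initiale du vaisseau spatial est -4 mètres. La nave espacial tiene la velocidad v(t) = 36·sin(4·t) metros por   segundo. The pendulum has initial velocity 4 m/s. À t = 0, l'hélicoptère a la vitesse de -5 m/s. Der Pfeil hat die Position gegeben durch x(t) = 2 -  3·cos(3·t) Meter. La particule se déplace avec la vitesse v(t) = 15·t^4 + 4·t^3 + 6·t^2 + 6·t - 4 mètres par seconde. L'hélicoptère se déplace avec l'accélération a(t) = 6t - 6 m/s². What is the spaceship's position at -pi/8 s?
Starting from velocity v(t) = 36·sin(4·t), we take 1 antiderivative. The antiderivative of velocity, with x(0) = -4, gives position: x(t) = 5 - 9·cos(4·t). From the given position equation x(t) = 5 - 9·cos(4·t), we substitute t = -pi/8 to get x = 5.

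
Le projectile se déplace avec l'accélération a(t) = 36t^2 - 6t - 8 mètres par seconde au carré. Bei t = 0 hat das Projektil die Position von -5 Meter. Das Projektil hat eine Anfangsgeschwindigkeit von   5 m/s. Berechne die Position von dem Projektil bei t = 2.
Um dies zu lösen, müssen wir 2 Integrale unserer Gleichung für die Beschleunigung a(t) = 36·t^2 - 6·t - 8 finden. Die Stammfunktion von der Beschleunigung, mit v(0) = 5, ergibt die Geschwindigkeit: v(t) = 12·t^3 - 3·t^2 - 8·t + 5. Mit ∫v(t)dt und Anwendung von x(0) = -5, finden wir x(t) = 3·t^4 - t^3 - 4·t^2 + 5·t - 5. Mit x(t) = 3·t^4 - t^3 - 4·t^2 + 5·t - 5 und Einsetzen von t = 2, finden wir x = 29.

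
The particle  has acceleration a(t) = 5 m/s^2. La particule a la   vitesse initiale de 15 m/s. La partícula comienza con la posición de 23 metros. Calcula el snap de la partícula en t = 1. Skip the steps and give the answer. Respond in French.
s(1) = 0.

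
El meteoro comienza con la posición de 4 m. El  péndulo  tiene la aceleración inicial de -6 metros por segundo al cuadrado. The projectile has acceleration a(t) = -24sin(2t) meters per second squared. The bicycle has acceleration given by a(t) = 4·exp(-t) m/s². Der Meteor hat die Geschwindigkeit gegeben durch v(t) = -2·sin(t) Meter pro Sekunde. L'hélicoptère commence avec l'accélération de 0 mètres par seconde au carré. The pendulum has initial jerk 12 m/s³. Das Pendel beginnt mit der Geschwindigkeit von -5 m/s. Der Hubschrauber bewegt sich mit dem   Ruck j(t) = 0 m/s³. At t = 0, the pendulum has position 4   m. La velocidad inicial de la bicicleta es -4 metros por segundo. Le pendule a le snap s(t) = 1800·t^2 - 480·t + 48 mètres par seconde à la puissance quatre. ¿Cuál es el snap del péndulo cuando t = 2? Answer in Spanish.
Usando s(t) = 1800·t^2 - 480·t + 48 y sustituyendo t = 2, encontramos s = 6288.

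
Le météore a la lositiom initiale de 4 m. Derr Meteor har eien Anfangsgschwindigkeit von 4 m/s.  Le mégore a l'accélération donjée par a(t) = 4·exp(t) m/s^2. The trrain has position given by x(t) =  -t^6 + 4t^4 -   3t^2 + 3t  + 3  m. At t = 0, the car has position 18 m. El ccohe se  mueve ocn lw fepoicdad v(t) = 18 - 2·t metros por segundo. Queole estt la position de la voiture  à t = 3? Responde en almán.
Wir müssen das Integral unserer Gleichung für die Geschwindigkeit v(t) = 18 - 2·t 1-mal finden. Die Stammfunktion von der Geschwindigkeit, mit x(0) = 18, ergibt die Position: x(t) = -t^2 + 18·t + 18. Wir haben die Position x(t) = -t^2 + 18·t + 18. Durch Einsetzen von t = 3: x(3) = 63.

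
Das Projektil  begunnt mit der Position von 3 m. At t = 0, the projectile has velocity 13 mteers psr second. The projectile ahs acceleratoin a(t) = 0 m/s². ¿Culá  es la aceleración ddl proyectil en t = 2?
De la ecuación de la aceleración a(t) = 0, sustituimos t = 2 para obtener a = 0.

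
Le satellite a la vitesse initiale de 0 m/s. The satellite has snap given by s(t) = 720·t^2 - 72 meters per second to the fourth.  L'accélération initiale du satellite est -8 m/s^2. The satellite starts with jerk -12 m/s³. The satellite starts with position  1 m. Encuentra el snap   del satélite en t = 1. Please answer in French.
De l'équation du snap s(t) = 720·t^2 - 72, nous substituons t = 1 pour obtenir s = 648.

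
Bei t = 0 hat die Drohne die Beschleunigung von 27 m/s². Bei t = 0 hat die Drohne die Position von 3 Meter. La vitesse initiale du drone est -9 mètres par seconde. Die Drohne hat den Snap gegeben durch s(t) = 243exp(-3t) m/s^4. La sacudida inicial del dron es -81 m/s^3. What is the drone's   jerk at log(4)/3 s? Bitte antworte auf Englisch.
To solve this, we need to take 1 integral of our snap equation s(t) = 243·exp(-3·t). Taking ∫s(t)dt and applying j(0) = -81, we find j(t) = -81·exp(-3·t). From the given jerk equation j(t) = -81·exp(-3·t), we substitute t = log(4)/3 to get j = -81/4.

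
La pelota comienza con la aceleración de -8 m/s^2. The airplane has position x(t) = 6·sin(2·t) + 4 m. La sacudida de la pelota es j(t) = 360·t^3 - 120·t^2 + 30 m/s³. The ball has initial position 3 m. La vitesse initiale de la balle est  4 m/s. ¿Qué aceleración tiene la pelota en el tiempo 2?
Para resolver esto, necesitamos tomar 1 antiderivada de nuestra ecuación de la sacudida j(t) = 360·t^3 - 120·t^2 + 30. La antiderivada de la sacudida es la aceleración. Usando a(0) = -8, obtenemos a(t) = 90·t^4 - 40·t^3 + 30·t - 8. Tenemos la aceleración a(t) = 90·t^4 - 40·t^3 + 30·t - 8. Sustituyendo t = 2: a(2) = 1172.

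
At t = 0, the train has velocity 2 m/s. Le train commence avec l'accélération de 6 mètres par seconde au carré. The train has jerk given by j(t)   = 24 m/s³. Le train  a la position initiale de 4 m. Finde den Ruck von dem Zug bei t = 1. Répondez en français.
En utilisant j(t) = 24 et en substituant t = 1, nous trouvons j = 24.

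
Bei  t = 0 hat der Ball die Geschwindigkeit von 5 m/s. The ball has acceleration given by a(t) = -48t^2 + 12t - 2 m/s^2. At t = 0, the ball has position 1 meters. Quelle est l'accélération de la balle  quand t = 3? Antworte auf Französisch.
De l'équation de l'accélération a(t) = -48·t^2 + 12·t - 2, nous substituons t = 3 pour obtenir a = -398.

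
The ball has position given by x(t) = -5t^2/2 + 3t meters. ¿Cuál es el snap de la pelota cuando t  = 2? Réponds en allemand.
Wir müssen unsere Gleichung für die Position x(t) = -5·t^2/2 + 3·t 4-mal ableiten. Durch Ableiten von der Position erhalten wir die Geschwindigkeit: v(t) = 3 - 5·t. Durch Ableiten von der Geschwindigkeit erhalten wir die Beschleunigung: a(t) = -5. Mit d/dt von a(t) finden wir j(t) = 0. Durch Ableiten von dem Ruck erhalten wir den Snap: s(t) = 0. Aus der Gleichung für den Snap s(t) = 0, setzen wir t = 2 ein und erhalten s = 0.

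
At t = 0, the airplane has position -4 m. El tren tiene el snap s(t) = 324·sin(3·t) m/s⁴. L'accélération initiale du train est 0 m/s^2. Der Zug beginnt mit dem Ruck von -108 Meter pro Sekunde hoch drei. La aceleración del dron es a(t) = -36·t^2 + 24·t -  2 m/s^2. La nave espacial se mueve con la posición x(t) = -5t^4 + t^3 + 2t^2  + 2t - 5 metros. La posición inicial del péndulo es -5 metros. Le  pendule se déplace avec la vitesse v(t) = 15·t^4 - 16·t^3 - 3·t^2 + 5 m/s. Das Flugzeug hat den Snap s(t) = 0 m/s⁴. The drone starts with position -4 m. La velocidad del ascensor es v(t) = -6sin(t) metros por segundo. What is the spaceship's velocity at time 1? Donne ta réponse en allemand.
Wir müssen unsere Gleichung für die Position x(t) = -5·t^4 + t^3 + 2·t^2 + 2·t - 5 1-mal ableiten. Mit d/dt von x(t) finden wir v(t) = -20·t^3 + 3·t^2 + 4·t + 2. Wir haben die Geschwindigkeit v(t) = -20·t^3 + 3·t^2 + 4·t + 2. Durch Einsetzen von t = 1: v(1) = -11.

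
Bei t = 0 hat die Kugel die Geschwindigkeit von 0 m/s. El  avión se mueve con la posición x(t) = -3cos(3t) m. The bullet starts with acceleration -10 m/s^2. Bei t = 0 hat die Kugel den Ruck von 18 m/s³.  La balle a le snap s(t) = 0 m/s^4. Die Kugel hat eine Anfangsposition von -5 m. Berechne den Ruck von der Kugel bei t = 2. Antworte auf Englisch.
We must find the antiderivative of our snap equation s(t) = 0 1 time. Integrating snap and using the initial condition j(0) = 18, we get j(t) = 18. Using j(t) = 18 and substituting t = 2, we find j = 18.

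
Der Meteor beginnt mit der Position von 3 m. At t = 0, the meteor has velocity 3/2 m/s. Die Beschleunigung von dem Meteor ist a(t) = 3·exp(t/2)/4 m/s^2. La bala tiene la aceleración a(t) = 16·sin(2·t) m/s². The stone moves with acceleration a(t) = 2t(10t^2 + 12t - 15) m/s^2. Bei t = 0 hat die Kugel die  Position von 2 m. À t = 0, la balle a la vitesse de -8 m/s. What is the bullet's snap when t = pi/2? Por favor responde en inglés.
To solve this, we need to take 2 derivatives of our acceleration equation a(t) = 16·sin(2·t). Differentiating acceleration, we get jerk: j(t) = 32·cos(2·t). Taking d/dt of j(t), we find s(t) = -64·sin(2·t). Using s(t) = -64·sin(2·t) and substituting t = pi/2, we find s = 0.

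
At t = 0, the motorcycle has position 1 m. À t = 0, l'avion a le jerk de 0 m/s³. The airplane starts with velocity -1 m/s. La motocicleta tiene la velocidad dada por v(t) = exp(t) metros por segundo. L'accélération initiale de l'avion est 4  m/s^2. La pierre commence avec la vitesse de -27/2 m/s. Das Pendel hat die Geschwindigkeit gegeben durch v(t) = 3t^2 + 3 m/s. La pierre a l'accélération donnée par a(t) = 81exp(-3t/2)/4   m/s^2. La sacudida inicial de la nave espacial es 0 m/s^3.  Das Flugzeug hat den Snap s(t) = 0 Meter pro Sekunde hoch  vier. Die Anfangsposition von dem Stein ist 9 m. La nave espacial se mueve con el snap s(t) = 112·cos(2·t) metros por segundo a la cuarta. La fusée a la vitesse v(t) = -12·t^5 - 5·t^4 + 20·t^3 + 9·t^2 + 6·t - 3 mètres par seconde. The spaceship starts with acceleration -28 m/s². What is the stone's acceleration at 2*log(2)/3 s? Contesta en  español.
Usando a(t) = 81·exp(-3·t/2)/4 y sustituyendo t = 2*log(2)/3, encontramos a = 81/8.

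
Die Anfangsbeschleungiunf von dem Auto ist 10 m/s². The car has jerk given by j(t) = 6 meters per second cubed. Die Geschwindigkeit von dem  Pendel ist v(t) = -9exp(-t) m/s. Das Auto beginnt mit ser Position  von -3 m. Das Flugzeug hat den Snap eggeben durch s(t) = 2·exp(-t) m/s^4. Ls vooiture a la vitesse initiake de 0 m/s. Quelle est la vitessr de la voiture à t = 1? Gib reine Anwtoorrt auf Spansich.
Para resolver esto, necesitamos tomar 2 integrales de nuestra ecuación de la sacudida j(t) = 6. Integrando la sacudida y usando la condición inicial a(0) = 10, obtenemos a(t) = 6·t + 10. Integrando la aceleración y usando la condición inicial v(0) = 0, obtenemos v(t) = t·(3·t + 10). Tenemos la velocidad v(t) = t·(3·t + 10). Sustituyendo t = 1: v(1) = 13.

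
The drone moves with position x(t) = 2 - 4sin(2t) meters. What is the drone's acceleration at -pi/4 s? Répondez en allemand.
Wir müssen unsere Gleichung für die Position x(t) = 2 - 4·sin(2·t) 2-mal ableiten. Die Ableitung von der Position ergibt die Geschwindigkeit: v(t) = -8·cos(2·t). Mit d/dt von v(t) finden wir a(t) = 16·sin(2·t). Aus der Gleichung für die Beschleunigung a(t) = 16·sin(2·t), setzen wir t = -pi/4 ein und erhalten a = -16.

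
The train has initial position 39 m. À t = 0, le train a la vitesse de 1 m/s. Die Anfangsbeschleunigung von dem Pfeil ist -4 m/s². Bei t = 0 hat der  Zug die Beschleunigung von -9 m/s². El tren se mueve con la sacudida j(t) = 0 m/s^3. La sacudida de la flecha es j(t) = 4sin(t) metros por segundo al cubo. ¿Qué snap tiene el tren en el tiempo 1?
Partiendo de la sacudida j(t) = 0, tomamos 1 derivada. Tomando d/dt de j(t), encontramos s(t) = 0. De la ecuación del snap s(t) = 0, sustituimos t = 1 para obtener s = 0.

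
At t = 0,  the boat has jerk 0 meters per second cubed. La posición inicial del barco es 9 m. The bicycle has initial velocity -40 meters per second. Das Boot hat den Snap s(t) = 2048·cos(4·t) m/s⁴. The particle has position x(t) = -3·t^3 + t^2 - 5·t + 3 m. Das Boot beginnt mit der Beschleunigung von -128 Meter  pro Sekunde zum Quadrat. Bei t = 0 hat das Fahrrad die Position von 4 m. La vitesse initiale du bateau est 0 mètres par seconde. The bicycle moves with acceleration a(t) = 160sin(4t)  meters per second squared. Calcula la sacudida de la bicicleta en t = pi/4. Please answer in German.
Wir müssen unsere Gleichung für die Beschleunigung a(t) = 160·sin(4·t) 1-mal ableiten. Die Ableitung von der Beschleunigung ergibt den Ruck: j(t) = 640·cos(4·t). Wir haben den Ruck j(t) = 640·cos(4·t). Durch Einsetzen von t = pi/4: j(pi/4) = -640.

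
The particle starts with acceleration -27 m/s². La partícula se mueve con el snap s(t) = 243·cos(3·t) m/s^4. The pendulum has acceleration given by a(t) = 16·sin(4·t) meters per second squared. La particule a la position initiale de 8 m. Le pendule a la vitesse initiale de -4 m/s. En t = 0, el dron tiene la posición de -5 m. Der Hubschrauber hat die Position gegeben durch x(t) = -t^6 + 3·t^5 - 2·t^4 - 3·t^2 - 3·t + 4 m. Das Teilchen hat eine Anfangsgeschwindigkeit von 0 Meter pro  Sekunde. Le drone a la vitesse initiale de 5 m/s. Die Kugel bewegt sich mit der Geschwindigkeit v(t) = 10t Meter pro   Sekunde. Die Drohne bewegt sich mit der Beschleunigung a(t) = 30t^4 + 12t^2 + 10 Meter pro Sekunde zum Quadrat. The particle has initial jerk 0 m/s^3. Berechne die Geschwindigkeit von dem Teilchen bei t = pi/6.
Ausgehend von dem Snap s(t) = 243·cos(3·t), nehmen wir 3 Integrale. Mit ∫s(t)dt und Anwendung von j(0) = 0, finden wir j(t) = 81·sin(3·t). Das Integral von dem Ruck ist die Beschleunigung. Mit a(0) = -27 erhalten wir a(t) = -27·cos(3·t). Durch Integration von der Beschleunigung und Verwendung der Anfangsbedingung v(0) = 0, erhalten wir v(t) = -9·sin(3·t). Aus der Gleichung für die Geschwindigkeit v(t) = -9·sin(3·t), setzen wir t = pi/6 ein und erhalten v = -9.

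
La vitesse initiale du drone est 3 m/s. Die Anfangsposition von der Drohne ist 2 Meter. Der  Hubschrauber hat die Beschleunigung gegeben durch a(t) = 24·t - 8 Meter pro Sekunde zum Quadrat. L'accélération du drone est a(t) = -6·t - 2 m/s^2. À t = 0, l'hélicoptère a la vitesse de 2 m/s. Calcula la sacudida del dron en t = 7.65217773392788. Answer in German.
Wir müssen unsere Gleichung für die Beschleunigung a(t) = -6·t - 2 1-mal ableiten. Mit d/dt von a(t) finden wir j(t) = -6. Wir haben den Ruck j(t) = -6. Durch Einsetzen von t = 7.65217773392788: j(7.65217773392788) = -6.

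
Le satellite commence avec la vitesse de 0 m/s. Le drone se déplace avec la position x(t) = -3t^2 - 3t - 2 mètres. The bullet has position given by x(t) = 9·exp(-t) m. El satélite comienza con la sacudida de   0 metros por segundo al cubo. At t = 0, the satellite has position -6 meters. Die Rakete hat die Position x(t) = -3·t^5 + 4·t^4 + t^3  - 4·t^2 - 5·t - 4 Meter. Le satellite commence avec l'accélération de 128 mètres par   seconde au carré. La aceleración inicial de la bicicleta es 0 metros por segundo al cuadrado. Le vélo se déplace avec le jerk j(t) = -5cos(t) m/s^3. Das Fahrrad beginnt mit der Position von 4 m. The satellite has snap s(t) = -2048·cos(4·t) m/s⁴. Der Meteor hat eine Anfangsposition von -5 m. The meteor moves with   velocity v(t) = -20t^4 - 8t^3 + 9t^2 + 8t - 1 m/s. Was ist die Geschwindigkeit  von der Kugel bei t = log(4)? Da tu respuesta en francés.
Nous devons dériver notre équation de la position x(t) = 9·exp(-t) 1 fois. La dérivée de la position donne la vitesse: v(t) = -9·exp(-t). En utilisant v(t) = -9·exp(-t) et en substituant t = log(4), nous trouvons v = -9/4.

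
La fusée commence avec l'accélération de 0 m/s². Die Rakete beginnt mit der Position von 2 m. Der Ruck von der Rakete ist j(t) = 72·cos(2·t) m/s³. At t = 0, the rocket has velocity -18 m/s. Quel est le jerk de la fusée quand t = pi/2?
De l'équation du jerk j(t) = 72·cos(2·t), nous substituons t = pi/2 pour obtenir j = -72.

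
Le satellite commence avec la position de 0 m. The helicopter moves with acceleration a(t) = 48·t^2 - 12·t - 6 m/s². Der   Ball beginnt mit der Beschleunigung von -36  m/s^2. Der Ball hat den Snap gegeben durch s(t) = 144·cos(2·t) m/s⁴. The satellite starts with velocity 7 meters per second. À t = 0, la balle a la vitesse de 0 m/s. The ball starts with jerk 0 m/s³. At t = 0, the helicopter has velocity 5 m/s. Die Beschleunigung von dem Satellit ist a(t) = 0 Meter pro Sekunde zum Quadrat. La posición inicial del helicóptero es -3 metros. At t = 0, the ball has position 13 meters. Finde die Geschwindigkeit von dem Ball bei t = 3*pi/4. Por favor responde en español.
Debemos encontrar la antiderivada de nuestra ecuación del snap s(t) = 144·cos(2·t) 3 veces. Tomando ∫s(t)dt y aplicando j(0) = 0, encontramos j(t) = 72·sin(2·t). La integral de la sacudida, con a(0) = -36, da la aceleración: a(t) = -36·cos(2·t). Tomando ∫a(t)dt y aplicando v(0) = 0, encontramos v(t) = -18·sin(2·t). Usando v(t) = -18·sin(2·t) y sustituyendo t = 3*pi/4, encontramos v = 18.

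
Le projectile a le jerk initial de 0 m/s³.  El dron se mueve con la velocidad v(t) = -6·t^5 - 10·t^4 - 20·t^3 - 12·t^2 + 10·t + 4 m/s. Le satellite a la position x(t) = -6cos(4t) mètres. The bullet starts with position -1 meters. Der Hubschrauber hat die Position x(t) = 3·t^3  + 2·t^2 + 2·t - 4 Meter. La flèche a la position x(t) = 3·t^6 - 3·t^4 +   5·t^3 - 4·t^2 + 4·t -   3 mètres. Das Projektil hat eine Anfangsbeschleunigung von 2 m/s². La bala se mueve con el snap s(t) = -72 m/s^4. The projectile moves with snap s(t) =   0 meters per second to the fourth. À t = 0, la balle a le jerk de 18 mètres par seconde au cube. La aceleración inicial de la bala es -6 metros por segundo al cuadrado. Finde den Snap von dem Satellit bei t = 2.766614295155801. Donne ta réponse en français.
Pour résoudre ceci, nous devons prendre 4 dérivées de notre équation de la position x(t) = -6·cos(4·t). En dérivant la position, nous obtenons la vitesse: v(t) = 24·sin(4·t). En prenant d/dt de v(t), nous trouvons a(t) = 96·cos(4·t). En dérivant l'accélération, nous obtenons le jerk: j(t) = -384·sin(4·t). En dérivant le jerk, nous obtenons le snap: s(t) = -1536·cos(4·t). De l'équation du snap s(t) = -1536·cos(4·t), nous substituons t = 2.766614295155801 pour obtenir s = -108.784974054808.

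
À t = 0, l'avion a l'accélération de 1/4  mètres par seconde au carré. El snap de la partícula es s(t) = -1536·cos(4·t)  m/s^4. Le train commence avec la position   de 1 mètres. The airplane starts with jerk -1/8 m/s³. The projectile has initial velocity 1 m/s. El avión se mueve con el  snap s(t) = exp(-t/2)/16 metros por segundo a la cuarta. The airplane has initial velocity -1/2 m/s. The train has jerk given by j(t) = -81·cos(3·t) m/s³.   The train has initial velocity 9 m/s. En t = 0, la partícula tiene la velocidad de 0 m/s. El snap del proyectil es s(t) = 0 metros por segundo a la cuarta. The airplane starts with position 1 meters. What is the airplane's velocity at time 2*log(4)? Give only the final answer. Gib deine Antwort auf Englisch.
The answer is -1/8.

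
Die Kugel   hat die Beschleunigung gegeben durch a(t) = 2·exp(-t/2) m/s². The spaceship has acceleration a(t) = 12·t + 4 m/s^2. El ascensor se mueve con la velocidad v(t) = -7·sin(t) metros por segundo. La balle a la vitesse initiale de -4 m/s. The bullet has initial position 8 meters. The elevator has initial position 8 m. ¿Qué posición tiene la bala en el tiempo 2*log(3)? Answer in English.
We need to integrate our acceleration equation a(t) = 2·exp(-t/2) 2 times. The integral of acceleration, with v(0) = -4, gives velocity: v(t) = -4·exp(-t/2). Integrating velocity and using the initial condition x(0) = 8, we get x(t) = 8·exp(-t/2). From the given position equation x(t) = 8·exp(-t/2), we substitute t = 2*log(3) to get x = 8/3.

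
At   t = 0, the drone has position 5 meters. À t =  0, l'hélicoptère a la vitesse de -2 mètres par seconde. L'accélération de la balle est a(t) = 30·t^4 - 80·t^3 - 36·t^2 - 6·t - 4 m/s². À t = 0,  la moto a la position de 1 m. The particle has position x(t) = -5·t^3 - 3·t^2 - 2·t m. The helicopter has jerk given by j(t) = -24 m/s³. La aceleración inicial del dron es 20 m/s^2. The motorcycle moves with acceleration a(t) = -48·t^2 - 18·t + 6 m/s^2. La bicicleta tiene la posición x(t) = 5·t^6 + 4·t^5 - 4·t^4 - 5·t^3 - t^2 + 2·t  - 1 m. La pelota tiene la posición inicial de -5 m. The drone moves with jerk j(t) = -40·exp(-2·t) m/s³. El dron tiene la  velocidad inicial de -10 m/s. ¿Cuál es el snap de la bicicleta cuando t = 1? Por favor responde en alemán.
Ausgehend von der Position x(t) = 5·t^6 + 4·t^5 - 4·t^4 - 5·t^3 - t^2 + 2·t - 1, nehmen wir 4 Ableitungen. Die Ableitung von der Position ergibt die Geschwindigkeit: v(t) = 30·t^5 + 20·t^4 - 16·t^3 - 15·t^2 - 2·t + 2. Mit d/dt von v(t) finden wir a(t) = 150·t^4 + 80·t^3 - 48·t^2 - 30·t - 2. Durch Ableiten von der Beschleunigung erhalten wir den Ruck: j(t) = 600·t^3 + 240·t^2 - 96·t - 30. Mit d/dt von j(t) finden wir s(t) = 1800·t^2 + 480·t - 96. Mit s(t) = 1800·t^2 + 480·t - 96 und Einsetzen von t = 1, finden wir s = 2184.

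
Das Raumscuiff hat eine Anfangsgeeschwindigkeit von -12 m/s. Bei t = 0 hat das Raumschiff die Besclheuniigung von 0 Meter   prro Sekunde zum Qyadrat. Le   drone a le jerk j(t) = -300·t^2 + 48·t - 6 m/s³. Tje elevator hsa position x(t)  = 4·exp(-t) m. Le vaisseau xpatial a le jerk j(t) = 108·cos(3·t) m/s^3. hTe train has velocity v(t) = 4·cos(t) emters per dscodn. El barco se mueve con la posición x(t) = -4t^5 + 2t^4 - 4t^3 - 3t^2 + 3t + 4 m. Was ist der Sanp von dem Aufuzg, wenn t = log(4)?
Wir müssen unsere Gleichung für die Position x(t) = 4·exp(-t) 4-mal ableiten. Durch Ableiten von der Position erhalten wir die Geschwindigkeit: v(t) = -4·exp(-t). Durch Ableiten von der Geschwindigkeit erhalten wir die Beschleunigung: a(t) = 4·exp(-t). Mit d/dt von a(t) finden wir j(t) = -4·exp(-t). Die Ableitung von dem Ruck ergibt den Snap: s(t) = 4·exp(-t). Aus der Gleichung für den Snap s(t) = 4·exp(-t), setzen wir t = log(4) ein und erhalten s = 1.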